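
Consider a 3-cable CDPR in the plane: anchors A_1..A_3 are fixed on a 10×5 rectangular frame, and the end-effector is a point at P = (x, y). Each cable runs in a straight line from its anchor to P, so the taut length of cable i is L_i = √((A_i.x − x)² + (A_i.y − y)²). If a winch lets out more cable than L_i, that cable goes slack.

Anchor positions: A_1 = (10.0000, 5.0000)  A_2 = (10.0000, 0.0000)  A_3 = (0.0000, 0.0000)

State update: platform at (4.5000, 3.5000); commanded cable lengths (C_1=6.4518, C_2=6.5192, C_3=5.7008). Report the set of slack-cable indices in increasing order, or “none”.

1

cable 1: √((5.5000)²+(1.5000)²)=5.7009, C_1=6.4518: slack
cable 2: √((5.5000)²+(-3.5000)²)=6.5192, C_2=6.5192: taut
cable 3: √((-4.5000)²+(-3.5000)²)=5.7009, C_3=5.7008: taut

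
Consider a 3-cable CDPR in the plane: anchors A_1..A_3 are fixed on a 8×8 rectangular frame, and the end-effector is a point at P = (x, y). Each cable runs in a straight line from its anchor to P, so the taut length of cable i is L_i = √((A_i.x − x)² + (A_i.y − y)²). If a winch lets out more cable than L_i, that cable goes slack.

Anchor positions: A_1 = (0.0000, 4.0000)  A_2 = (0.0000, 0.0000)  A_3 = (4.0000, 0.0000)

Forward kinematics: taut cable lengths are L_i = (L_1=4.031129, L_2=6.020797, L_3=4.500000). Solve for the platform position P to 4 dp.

expand ‖A_i−P‖²=L_i² and subtract eq 1 (q_i ≔ ‖A_i‖²−L_i²)
q_1 = 0.0000+16.0000−16.2500 = -0.2500
eq1−eq2 → [0.0000  8.0000]·P = 36.0000
eq1−eq3 → [-8.0000  8.0000]·P = 4.0000
2×2 solve → P = (4.0000, 4.5000)

(4.0000, 4.5000)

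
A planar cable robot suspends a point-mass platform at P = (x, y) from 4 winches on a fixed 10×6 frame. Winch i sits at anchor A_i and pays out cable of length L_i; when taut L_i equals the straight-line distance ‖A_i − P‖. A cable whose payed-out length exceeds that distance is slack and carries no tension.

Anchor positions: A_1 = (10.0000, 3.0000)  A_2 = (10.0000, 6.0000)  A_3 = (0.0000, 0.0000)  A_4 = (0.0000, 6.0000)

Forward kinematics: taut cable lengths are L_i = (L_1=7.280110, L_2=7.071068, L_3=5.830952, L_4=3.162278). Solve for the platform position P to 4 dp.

(3.0000, 5.0000)

circle eqns → linear via eq_j − eq_1; set c_j = A_j·A_j − L_j²
c_1 = 100.0000+9.0000−53.0000 = 56.0000
0.0000·x − 6.0000·y = c_1−c_2 = -30.0000
20.0000·x + 6.0000·y = c_1−c_3 = 90.0000
20.0000·x − 6.0000·y = c_1−c_4 = 30.0000
solve first two rows → x=3.0000, y=5.0000
check cable 4: ‖A_4−P‖² = 10.0000 ≈ L_4² = 10.0000 ✓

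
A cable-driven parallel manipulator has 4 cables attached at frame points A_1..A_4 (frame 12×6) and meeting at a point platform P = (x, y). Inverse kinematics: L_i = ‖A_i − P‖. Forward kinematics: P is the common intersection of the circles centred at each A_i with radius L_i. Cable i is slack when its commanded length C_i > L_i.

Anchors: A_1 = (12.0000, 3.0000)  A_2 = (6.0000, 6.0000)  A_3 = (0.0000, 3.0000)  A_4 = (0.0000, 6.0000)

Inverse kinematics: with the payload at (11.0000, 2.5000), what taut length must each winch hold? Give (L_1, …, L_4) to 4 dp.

L_1 = √((12.0000−11.0000)² + (3.0000−2.5000)²) = 1.1180
L_2 = √((6.0000−11.0000)² + (6.0000−2.5000)²) = 6.1033
L_3 = √((0.0000−11.0000)² + (3.0000−2.5000)²) = 11.0114
L_4 = √((0.0000−11.0000)² + (6.0000−2.5000)²) = 11.5434

(1.1180, 6.1033, 11.0114, 11.5434)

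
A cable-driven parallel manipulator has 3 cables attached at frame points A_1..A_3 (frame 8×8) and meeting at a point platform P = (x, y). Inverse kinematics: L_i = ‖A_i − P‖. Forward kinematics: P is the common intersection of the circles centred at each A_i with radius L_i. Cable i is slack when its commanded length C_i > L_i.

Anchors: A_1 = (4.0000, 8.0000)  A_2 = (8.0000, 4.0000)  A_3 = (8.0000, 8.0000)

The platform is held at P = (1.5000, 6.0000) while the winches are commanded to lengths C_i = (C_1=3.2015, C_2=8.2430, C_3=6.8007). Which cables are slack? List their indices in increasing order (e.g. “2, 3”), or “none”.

cable 1: √((2.5000)²+(2.0000)²)=3.2016, C_1=3.2015: taut
cable 2: √((6.5000)²+(-2.0000)²)=6.8007, C_2=8.2430: slack
cable 3: √((6.5000)²+(2.0000)²)=6.8007, C_3=6.8007: taut

2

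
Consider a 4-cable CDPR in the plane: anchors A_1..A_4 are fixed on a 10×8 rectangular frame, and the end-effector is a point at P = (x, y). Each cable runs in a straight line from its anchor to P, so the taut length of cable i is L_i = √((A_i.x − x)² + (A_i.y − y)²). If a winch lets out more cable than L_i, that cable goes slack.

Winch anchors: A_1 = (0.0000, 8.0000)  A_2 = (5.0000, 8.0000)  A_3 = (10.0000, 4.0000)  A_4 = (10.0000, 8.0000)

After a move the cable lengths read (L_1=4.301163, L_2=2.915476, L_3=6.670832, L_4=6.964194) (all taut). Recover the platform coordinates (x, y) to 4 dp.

expand ‖A_i−P‖²=L_i² and subtract eq 1 (c_i ≔ ‖A_i‖²−L_i²)
c_1 = 0.0000+64.0000−18.5000 = 45.5000
eq1−eq2 → [-10.0000  0.0000]·P = -35.0000
eq1−eq3 → [-20.0000  8.0000]·P = -26.0000
eq1−eq4 → [-20.0000  0.0000]·P = -70.0000
2×2 solve → P = (3.5000, 5.5000)
check cable 4: ‖A_4−P‖² = 48.5000 ≈ L_4² = 48.5000 ✓

(3.5000, 5.5000)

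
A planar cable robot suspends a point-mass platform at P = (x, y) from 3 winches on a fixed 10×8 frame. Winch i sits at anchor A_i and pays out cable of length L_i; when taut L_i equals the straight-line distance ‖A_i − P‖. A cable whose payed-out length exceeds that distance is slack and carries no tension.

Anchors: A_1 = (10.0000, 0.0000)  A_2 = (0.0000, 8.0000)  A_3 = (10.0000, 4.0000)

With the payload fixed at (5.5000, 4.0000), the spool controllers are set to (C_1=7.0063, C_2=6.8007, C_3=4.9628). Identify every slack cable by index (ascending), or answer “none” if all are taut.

cable 1: √((4.5000)²+(-4.0000)²)=6.0208, C_1=7.0063: slack
cable 2: √((-5.5000)²+(4.0000)²)=6.8007, C_2=6.8007: taut
cable 3: √((4.5000)²+(0.0000)²)=4.5000, C_3=4.9628: slack

1, 3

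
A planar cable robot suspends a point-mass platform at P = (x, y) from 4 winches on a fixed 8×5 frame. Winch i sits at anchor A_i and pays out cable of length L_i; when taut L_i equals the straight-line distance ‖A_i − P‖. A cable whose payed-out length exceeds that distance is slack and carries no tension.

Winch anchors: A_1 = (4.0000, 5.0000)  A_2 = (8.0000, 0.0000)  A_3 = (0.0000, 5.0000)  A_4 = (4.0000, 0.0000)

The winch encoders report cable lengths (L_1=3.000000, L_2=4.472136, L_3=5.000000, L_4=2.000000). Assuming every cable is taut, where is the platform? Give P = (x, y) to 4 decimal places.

(4.0000, 2.0000)

circle eqns → linear via eq_j − eq_1; set k_j = A_j·A_j − L_j²
k_1 = 16.0000+25.0000−9.0000 = 32.0000
-8.0000·x + 10.0000·y = k_1−k_2 = -12.0000
8.0000·x + 0.0000·y = k_1−k_3 = 32.0000
0.0000·x + 10.0000·y = k_1−k_4 = 20.0000
solve first two rows → x=4.0000, y=2.0000
check cable 4: ‖A_4−P‖² = 4.0000 ≈ L_4² = 4.0000 ✓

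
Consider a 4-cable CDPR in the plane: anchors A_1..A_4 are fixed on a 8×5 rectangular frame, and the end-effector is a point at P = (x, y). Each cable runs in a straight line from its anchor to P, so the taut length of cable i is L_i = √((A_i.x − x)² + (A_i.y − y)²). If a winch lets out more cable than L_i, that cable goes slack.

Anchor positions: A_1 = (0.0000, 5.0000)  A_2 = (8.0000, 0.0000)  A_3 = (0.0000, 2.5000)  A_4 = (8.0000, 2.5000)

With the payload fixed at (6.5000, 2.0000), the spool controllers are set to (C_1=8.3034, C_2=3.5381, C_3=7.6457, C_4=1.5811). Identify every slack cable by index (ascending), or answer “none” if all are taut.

1, 2, 3

i=1: geometric 7.1589 vs commanded 8.3034 ⇒ slack
i=2: geometric 2.5000 vs commanded 3.5381 ⇒ slack
i=3: geometric 6.5192 vs commanded 7.6457 ⇒ slack
i=4: geometric 1.5811 vs commanded 1.5811 ⇒ taut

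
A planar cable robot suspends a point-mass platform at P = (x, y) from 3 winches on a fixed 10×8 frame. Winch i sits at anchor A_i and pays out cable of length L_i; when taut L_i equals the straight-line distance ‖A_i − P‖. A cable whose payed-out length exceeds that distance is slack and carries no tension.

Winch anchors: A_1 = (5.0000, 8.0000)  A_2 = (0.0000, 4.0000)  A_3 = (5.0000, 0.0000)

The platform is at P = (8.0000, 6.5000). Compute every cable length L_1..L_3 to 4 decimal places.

(3.3541, 8.3815, 7.1589)

cable 1: Δx=-3.0000, Δy=1.5000; L_1 = √(Δx²+Δy²) = 3.3541
cable 2: Δx=-8.0000, Δy=-2.5000; L_2 = √(Δx²+Δy²) = 8.3815
cable 3: Δx=-3.0000, Δy=-6.5000; L_3 = √(Δx²+Δy²) = 7.1589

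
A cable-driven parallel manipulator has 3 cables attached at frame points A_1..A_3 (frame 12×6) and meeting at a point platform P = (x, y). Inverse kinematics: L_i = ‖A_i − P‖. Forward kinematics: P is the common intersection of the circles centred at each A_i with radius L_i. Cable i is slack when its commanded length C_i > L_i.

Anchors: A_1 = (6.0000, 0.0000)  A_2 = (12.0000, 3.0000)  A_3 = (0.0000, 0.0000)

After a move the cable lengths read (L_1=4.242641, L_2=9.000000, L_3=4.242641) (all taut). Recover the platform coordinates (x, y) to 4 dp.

circle eqns → linear via eq_j − eq_1; set c_j = A_j·A_j − L_j²
c_1 = 36.0000+0.0000−18.0000 = 18.0000
-12.0000·x − 6.0000·y = c_1−c_2 = -54.0000
12.0000·x + 0.0000·y = c_1−c_3 = 36.0000
solve first two rows → x=3.0000, y=3.0000

(3.0000, 3.0000)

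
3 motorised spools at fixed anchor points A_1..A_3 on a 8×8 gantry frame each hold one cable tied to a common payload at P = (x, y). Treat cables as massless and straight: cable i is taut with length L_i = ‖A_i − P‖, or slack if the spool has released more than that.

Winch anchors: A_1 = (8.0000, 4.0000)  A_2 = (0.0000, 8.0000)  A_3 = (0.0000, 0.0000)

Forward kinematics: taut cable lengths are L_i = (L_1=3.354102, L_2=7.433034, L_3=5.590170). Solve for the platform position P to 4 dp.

(5.0000, 2.5000)

each cable: (A_i−P)·(A_i−P) = L_i²; let q_i = ‖A_i‖²−L_i²
q_1 = 64.0000+16.0000−11.2500 = 68.7500
row 1: 16.0000x − 8.0000y = 60.0000  (q_2=8.7500)
row 2: 16.0000x + 8.0000y = 100.0000  (q_3=-31.2500)
Cramer on rows 1–2 → x = 5.0000, y = 2.5000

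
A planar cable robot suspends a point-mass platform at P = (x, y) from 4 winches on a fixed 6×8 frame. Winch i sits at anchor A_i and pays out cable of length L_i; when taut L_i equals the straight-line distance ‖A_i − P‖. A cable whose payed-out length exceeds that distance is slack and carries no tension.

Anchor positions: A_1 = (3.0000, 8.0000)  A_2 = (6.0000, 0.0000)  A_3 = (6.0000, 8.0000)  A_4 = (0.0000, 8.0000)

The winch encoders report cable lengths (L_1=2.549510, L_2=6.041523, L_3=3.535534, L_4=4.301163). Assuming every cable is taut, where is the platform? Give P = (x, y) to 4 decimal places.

(3.5000, 5.5000)

expand ‖A_i−P‖²=L_i² and subtract eq 1 (q_i ≔ ‖A_i‖²−L_i²)
q_1 = 9.0000+64.0000−6.5000 = 66.5000
eq1−eq2 → [-6.0000  16.0000]·P = 67.0000
eq1−eq3 → [-6.0000  0.0000]·P = -21.0000
eq1−eq4 → [6.0000  0.0000]·P = 21.0000
2×2 solve → P = (3.5000, 5.5000)
check cable 4: ‖A_4−P‖² = 18.5000 ≈ L_4² = 18.5000 ✓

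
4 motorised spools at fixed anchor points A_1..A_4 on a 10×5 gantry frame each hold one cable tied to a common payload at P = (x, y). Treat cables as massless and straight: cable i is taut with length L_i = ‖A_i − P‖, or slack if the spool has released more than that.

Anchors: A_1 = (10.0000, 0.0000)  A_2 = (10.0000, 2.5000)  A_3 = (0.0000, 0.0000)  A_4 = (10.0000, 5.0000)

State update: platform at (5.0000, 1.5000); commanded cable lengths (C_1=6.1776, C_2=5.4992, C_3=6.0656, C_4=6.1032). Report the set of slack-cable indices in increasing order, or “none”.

cable 1: L_1 = ‖A_1−P‖ = 5.2202;  C_1 = 6.1776 → slack
cable 2: L_2 = ‖A_2−P‖ = 5.0990;  C_2 = 5.4992 → slack
cable 3: L_3 = ‖A_3−P‖ = 5.2202;  C_3 = 6.0656 → slack
cable 4: L_4 = ‖A_4−P‖ = 6.1033;  C_4 = 6.1032 → taut

1, 2, 3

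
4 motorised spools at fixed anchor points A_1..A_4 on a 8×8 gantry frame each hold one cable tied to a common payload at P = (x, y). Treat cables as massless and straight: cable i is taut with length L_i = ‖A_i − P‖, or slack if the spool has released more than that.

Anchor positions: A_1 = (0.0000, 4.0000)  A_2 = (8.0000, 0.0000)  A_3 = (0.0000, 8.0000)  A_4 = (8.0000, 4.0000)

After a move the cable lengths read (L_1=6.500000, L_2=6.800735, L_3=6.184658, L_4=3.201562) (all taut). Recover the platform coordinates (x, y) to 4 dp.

(6.0000, 6.5000)

expand ‖A_i−P‖²=L_i² and subtract eq 1 (k_i ≔ ‖A_i‖²−L_i²)
k_1 = 0.0000+16.0000−42.2500 = -26.2500
eq1−eq2 → [-16.0000  8.0000]·P = -44.0000
eq1−eq3 → [0.0000  -8.0000]·P = -52.0000
eq1−eq4 → [-16.0000  0.0000]·P = -96.0000
2×2 solve → P = (6.0000, 6.5000)
check cable 4: ‖A_4−P‖² = 10.2500 ≈ L_4² = 10.2500 ✓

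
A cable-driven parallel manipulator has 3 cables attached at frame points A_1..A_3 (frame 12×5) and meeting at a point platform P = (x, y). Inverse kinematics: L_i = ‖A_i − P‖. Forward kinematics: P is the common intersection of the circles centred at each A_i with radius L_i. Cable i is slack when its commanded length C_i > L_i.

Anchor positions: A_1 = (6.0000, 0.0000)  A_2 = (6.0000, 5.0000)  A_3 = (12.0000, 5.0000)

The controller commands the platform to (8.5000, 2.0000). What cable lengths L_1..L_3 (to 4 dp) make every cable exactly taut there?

(3.2016, 3.9051, 4.6098)

L_1 = √((6.0000−8.5000)² + (0.0000−2.0000)²) = 3.2016
L_2 = √((6.0000−8.5000)² + (5.0000−2.0000)²) = 3.9051
L_3 = √((12.0000−8.5000)² + (5.0000−2.0000)²) = 4.6098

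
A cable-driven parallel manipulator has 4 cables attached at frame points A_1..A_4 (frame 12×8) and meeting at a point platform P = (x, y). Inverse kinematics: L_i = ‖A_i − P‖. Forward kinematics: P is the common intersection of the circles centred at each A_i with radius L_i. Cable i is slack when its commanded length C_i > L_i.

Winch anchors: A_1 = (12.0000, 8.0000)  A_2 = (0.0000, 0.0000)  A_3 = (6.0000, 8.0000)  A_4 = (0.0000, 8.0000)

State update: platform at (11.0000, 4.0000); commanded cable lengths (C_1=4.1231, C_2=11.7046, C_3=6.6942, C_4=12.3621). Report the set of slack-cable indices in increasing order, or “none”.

3, 4

cable 1: L_1 = ‖A_1−P‖ = 4.1231;  C_1 = 4.1231 → taut
cable 2: L_2 = ‖A_2−P‖ = 11.7047;  C_2 = 11.7046 → taut
cable 3: L_3 = ‖A_3−P‖ = 6.4031;  C_3 = 6.6942 → slack
cable 4: L_4 = ‖A_4−P‖ = 11.7047;  C_4 = 12.3621 → slack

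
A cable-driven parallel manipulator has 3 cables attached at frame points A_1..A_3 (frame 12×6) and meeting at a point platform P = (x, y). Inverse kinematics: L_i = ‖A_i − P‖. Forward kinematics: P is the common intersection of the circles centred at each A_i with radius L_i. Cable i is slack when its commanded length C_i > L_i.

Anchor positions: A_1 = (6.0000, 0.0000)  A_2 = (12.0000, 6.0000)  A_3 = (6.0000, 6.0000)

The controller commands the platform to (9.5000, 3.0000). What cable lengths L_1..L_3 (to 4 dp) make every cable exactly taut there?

L_1: Δ = A_1−P = (-3.5000, -3.0000) → ‖Δ‖ = √21.2500 = 4.6098
L_2: Δ = A_2−P = (2.5000, 3.0000) → ‖Δ‖ = √15.2500 = 3.9051
L_3: Δ = A_3−P = (-3.5000, 3.0000) → ‖Δ‖ = √21.2500 = 4.6098

(4.6098, 3.9051, 4.6098)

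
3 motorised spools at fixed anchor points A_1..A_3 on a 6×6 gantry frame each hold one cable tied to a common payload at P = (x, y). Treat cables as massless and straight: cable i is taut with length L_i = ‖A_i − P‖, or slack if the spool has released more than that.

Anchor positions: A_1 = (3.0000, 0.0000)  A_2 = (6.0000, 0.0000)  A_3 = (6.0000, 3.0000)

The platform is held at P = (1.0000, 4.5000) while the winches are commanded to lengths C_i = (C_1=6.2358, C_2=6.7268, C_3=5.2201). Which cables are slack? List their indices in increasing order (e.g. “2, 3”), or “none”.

cable 1: √((2.0000)²+(-4.5000)²)=4.9244, C_1=6.2358: slack
cable 2: √((5.0000)²+(-4.5000)²)=6.7268, C_2=6.7268: taut
cable 3: √((5.0000)²+(-1.5000)²)=5.2202, C_3=5.2201: taut

1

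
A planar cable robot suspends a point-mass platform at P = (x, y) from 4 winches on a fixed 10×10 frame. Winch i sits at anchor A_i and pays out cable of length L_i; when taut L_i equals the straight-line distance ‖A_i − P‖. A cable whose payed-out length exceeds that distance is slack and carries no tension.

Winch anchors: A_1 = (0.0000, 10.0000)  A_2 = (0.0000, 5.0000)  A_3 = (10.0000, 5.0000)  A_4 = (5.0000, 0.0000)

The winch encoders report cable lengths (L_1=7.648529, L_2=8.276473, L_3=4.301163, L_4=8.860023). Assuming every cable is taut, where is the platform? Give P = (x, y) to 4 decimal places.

expand ‖A_i−P‖²=L_i² and subtract eq 1 (k_i ≔ ‖A_i‖²−L_i²)
k_1 = 0.0000+100.0000−58.5000 = 41.5000
eq1−eq2 → [0.0000  10.0000]·P = 85.0000
eq1−eq3 → [-20.0000  10.0000]·P = -65.0000
eq1−eq4 → [-10.0000  20.0000]·P = 95.0000
2×2 solve → P = (7.5000, 8.5000)
check cable 4: ‖A_4−P‖² = 78.5000 ≈ L_4² = 78.5000 ✓

(7.5000, 8.5000)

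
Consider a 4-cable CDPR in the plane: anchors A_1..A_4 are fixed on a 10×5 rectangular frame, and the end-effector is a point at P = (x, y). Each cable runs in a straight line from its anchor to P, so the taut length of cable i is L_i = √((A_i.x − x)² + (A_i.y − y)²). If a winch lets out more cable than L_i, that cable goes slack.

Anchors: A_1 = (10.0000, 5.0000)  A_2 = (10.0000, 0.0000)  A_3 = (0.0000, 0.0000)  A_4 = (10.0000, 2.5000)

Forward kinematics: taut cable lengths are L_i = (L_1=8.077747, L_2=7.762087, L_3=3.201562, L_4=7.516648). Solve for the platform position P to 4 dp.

circle eqns → linear via eq_j − eq_1; set q_j = A_j·A_j − L_j²
q_1 = 100.0000+25.0000−65.2500 = 59.7500
0.0000·x + 10.0000·y = q_1−q_2 = 20.0000
20.0000·x + 10.0000·y = q_1−q_3 = 70.0000
0.0000·x + 5.0000·y = q_1−q_4 = 10.0000
solve first two rows → x=2.5000, y=2.0000
check cable 4: ‖A_4−P‖² = 56.5000 ≈ L_4² = 56.5000 ✓

(2.5000, 2.0000)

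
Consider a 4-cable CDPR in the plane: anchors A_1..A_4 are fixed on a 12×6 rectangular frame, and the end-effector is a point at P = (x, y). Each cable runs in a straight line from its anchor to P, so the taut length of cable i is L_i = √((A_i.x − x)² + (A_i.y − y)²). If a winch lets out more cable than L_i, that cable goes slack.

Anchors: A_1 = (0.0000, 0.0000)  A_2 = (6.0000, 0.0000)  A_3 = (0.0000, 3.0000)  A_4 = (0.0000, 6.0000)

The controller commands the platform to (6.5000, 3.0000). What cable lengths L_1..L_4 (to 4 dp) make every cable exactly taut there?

(7.1589, 3.0414, 6.5000, 7.1589)

L_1: Δ = A_1−P = (-6.5000, -3.0000) → ‖Δ‖ = √51.2500 = 7.1589
L_2: Δ = A_2−P = (-0.5000, -3.0000) → ‖Δ‖ = √9.2500 = 3.0414
L_3: Δ = A_3−P = (-6.5000, 0.0000) → ‖Δ‖ = √42.2500 = 6.5000
L_4: Δ = A_4−P = (-6.5000, 3.0000) → ‖Δ‖ = √51.2500 = 7.1589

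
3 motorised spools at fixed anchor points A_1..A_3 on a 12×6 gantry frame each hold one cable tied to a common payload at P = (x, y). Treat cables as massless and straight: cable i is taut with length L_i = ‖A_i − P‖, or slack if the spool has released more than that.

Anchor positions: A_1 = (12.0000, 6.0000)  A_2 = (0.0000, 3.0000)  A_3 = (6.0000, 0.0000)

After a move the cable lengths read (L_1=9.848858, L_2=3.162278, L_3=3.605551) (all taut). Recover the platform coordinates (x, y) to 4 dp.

circle eqns → linear via eq_j − eq_1; set k_j = A_j·A_j − L_j²
k_1 = 144.0000+36.0000−97.0000 = 83.0000
24.0000·x + 6.0000·y = k_1−k_2 = 84.0000
12.0000·x + 12.0000·y = k_1−k_3 = 60.0000
solve first two rows → x=3.0000, y=2.0000

(3.0000, 2.0000)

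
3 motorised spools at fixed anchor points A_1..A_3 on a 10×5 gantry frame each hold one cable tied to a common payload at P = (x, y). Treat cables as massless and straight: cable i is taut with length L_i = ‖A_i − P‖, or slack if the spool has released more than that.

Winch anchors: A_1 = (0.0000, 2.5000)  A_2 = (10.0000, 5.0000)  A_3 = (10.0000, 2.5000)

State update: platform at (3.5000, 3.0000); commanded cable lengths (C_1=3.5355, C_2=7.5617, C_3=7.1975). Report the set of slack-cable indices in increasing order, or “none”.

2, 3

cable 1: √((-3.5000)²+(-0.5000)²)=3.5355, C_1=3.5355: taut
cable 2: √((6.5000)²+(2.0000)²)=6.8007, C_2=7.5617: slack
cable 3: √((6.5000)²+(-0.5000)²)=6.5192, C_3=7.1975: slack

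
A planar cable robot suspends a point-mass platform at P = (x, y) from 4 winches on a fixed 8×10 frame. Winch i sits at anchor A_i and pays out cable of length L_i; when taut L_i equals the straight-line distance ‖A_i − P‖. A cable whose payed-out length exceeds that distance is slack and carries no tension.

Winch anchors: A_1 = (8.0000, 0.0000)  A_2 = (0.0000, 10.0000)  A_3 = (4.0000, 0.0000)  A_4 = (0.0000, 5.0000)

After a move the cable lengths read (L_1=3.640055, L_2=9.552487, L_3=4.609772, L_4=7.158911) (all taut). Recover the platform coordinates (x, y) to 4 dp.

(7.0000, 3.5000)

circle eqns → linear via eq_j − eq_1; set k_j = A_j·A_j − L_j²
k_1 = 64.0000+0.0000−13.2500 = 50.7500
16.0000·x − 20.0000·y = k_1−k_2 = 42.0000
8.0000·x + 0.0000·y = k_1−k_3 = 56.0000
16.0000·x − 10.0000·y = k_1−k_4 = 77.0000
solve first two rows → x=7.0000, y=3.5000
check cable 4: ‖A_4−P‖² = 51.2500 ≈ L_4² = 51.2500 ✓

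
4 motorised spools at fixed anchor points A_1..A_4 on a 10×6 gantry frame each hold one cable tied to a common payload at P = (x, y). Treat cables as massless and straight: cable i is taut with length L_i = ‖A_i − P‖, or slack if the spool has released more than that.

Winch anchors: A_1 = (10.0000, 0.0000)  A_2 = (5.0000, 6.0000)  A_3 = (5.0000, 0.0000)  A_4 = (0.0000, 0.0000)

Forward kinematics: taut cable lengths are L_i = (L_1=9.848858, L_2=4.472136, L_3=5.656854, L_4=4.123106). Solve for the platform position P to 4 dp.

expand ‖A_i−P‖²=L_i² and subtract eq 1 (q_i ≔ ‖A_i‖²−L_i²)
q_1 = 100.0000+0.0000−97.0000 = 3.0000
eq1−eq2 → [10.0000  -12.0000]·P = -38.0000
eq1−eq3 → [10.0000  0.0000]·P = 10.0000
eq1−eq4 → [20.0000  0.0000]·P = 20.0000
2×2 solve → P = (1.0000, 4.0000)
check cable 4: ‖A_4−P‖² = 17.0000 ≈ L_4² = 17.0000 ✓

(1.0000, 4.0000)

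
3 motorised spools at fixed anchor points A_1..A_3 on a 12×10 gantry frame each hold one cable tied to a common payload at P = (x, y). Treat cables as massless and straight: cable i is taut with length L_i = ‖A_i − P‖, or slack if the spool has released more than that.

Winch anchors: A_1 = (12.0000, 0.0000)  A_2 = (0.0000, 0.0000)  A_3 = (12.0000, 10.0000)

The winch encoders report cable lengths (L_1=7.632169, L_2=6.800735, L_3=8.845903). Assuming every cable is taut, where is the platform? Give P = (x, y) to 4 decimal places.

(5.5000, 4.0000)

circle eqns → linear via eq_j − eq_1; set c_j = A_j·A_j − L_j²
c_1 = 144.0000+0.0000−58.2500 = 85.7500
24.0000·x + 0.0000·y = c_1−c_2 = 132.0000
0.0000·x − 20.0000·y = c_1−c_3 = -80.0000
solve first two rows → x=5.5000, y=4.0000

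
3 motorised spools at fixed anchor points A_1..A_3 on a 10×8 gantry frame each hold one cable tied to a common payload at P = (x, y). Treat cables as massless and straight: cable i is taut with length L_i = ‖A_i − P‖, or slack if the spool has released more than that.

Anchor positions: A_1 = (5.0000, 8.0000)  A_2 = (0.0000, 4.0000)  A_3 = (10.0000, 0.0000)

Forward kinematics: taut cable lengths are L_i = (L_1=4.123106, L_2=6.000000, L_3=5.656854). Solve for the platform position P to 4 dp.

circle eqns → linear via eq_j − eq_1; set c_j = A_j·A_j − L_j²
c_1 = 25.0000+64.0000−17.0000 = 72.0000
10.0000·x + 8.0000·y = c_1−c_2 = 92.0000
-10.0000·x + 16.0000·y = c_1−c_3 = 4.0000
solve first two rows → x=6.0000, y=4.0000

(6.0000, 4.0000)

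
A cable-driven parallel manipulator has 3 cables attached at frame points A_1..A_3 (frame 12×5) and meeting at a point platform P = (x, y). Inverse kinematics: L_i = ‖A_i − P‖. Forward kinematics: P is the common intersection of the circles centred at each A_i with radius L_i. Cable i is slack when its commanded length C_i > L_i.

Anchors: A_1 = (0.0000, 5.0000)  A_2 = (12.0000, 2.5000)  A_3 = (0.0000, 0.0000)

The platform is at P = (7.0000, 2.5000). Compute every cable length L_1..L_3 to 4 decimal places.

L_1: Δ = A_1−P = (-7.0000, 2.5000) → ‖Δ‖ = √55.2500 = 7.4330
L_2: Δ = A_2−P = (5.0000, 0.0000) → ‖Δ‖ = √25.0000 = 5.0000
L_3: Δ = A_3−P = (-7.0000, -2.5000) → ‖Δ‖ = √55.2500 = 7.4330

(7.4330, 5.0000, 7.4330)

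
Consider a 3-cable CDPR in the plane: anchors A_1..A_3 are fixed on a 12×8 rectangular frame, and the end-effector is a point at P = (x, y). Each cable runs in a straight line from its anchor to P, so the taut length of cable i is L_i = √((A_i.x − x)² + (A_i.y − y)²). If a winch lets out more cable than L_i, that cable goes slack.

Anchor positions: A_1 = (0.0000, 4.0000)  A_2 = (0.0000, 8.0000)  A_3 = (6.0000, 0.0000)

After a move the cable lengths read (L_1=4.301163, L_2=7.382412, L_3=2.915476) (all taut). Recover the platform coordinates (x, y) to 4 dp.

circle eqns → linear via eq_j − eq_1; set k_j = A_j·A_j − L_j²
k_1 = 0.0000+16.0000−18.5000 = -2.5000
0.0000·x − 8.0000·y = k_1−k_2 = -12.0000
-12.0000·x + 8.0000·y = k_1−k_3 = -30.0000
solve first two rows → x=3.5000, y=1.5000

(3.5000, 1.5000)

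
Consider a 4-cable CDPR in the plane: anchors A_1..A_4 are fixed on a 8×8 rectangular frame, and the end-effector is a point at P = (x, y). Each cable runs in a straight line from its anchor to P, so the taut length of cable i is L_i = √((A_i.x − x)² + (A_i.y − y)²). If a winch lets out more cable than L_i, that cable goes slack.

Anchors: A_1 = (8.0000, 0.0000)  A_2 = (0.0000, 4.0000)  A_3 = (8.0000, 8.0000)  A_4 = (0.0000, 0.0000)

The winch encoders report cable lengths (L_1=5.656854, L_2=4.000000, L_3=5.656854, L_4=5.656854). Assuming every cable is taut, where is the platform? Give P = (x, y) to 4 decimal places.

(4.0000, 4.0000)

expand ‖A_i−P‖²=L_i² and subtract eq 1 (c_i ≔ ‖A_i‖²−L_i²)
c_1 = 64.0000+0.0000−32.0000 = 32.0000
eq1−eq2 → [16.0000  -8.0000]·P = 32.0000
eq1−eq3 → [0.0000  -16.0000]·P = -64.0000
eq1−eq4 → [16.0000  0.0000]·P = 64.0000
2×2 solve → P = (4.0000, 4.0000)
check cable 4: ‖A_4−P‖² = 32.0000 ≈ L_4² = 32.0000 ✓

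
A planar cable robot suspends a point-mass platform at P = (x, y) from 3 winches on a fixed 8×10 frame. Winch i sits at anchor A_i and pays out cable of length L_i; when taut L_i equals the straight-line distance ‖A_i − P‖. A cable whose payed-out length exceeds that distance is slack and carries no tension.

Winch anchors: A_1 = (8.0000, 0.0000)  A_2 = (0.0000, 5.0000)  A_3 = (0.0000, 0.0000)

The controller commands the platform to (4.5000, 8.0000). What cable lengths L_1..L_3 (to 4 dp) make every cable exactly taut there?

cable 1: Δx=3.5000, Δy=-8.0000; L_1 = √(Δx²+Δy²) = 8.7321
cable 2: Δx=-4.5000, Δy=-3.0000; L_2 = √(Δx²+Δy²) = 5.4083
cable 3: Δx=-4.5000, Δy=-8.0000; L_3 = √(Δx²+Δy²) = 9.1788

(8.7321, 5.4083, 9.1788)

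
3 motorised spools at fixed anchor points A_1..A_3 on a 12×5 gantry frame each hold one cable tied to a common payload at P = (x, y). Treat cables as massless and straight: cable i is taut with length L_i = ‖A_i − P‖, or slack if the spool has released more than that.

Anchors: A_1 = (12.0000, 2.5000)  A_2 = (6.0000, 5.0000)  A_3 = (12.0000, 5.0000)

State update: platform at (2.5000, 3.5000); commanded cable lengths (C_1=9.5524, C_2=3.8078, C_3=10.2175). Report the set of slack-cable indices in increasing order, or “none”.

3

cable 1: √((9.5000)²+(-1.0000)²)=9.5525, C_1=9.5524: taut
cable 2: √((3.5000)²+(1.5000)²)=3.8079, C_2=3.8078: taut
cable 3: √((9.5000)²+(1.5000)²)=9.6177, C_3=10.2175: slack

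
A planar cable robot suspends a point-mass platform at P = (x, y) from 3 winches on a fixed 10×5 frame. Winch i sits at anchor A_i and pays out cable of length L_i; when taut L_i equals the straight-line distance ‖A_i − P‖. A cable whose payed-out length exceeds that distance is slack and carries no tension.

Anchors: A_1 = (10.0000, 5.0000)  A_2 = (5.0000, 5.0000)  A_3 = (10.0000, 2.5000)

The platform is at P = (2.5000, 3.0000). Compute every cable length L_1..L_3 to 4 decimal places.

(7.7621, 3.2016, 7.5166)

L_1: Δ = A_1−P = (7.5000, 2.0000) → ‖Δ‖ = √60.2500 = 7.7621
L_2: Δ = A_2−P = (2.5000, 2.0000) → ‖Δ‖ = √10.2500 = 3.2016
L_3: Δ = A_3−P = (7.5000, -0.5000) → ‖Δ‖ = √56.5000 = 7.5166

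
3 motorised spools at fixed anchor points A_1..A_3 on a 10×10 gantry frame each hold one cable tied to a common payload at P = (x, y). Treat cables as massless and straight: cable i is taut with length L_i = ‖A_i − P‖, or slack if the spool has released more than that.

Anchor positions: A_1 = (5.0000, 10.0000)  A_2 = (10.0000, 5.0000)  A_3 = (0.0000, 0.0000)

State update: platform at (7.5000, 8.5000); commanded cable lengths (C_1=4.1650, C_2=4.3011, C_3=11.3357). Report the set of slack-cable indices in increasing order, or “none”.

cable 1: √((-2.5000)²+(1.5000)²)=2.9155, C_1=4.1650: slack
cable 2: √((2.5000)²+(-3.5000)²)=4.3012, C_2=4.3011: taut
cable 3: √((-7.5000)²+(-8.5000)²)=11.3358, C_3=11.3357: taut

1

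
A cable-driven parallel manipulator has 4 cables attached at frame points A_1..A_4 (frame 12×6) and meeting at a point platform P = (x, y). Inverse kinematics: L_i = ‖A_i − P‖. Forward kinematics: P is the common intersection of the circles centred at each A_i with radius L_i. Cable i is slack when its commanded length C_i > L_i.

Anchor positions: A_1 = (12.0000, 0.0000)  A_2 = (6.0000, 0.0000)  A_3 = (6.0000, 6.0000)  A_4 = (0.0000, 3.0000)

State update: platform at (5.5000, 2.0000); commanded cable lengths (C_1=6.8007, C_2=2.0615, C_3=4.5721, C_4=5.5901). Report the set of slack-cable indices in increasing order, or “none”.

cable 1: L_1 = ‖A_1−P‖ = 6.8007;  C_1 = 6.8007 → taut
cable 2: L_2 = ‖A_2−P‖ = 2.0616;  C_2 = 2.0615 → taut
cable 3: L_3 = ‖A_3−P‖ = 4.0311;  C_3 = 4.5721 → slack
cable 4: L_4 = ‖A_4−P‖ = 5.5902;  C_4 = 5.5901 → taut

3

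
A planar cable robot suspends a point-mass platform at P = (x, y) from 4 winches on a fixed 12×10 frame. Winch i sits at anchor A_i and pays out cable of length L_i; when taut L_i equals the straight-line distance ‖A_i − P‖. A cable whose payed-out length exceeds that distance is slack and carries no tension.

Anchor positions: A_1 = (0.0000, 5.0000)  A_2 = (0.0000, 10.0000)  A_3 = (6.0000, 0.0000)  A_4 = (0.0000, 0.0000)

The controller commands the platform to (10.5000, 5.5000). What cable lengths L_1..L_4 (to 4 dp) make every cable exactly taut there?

L_1 = √((0.0000−10.5000)² + (5.0000−5.5000)²) = 10.5119
L_2 = √((0.0000−10.5000)² + (10.0000−5.5000)²) = 11.4237
L_3 = √((6.0000−10.5000)² + (0.0000−5.5000)²) = 7.1063
L_4 = √((0.0000−10.5000)² + (0.0000−5.5000)²) = 11.8533

(10.5119, 11.4237, 7.1063, 11.8533)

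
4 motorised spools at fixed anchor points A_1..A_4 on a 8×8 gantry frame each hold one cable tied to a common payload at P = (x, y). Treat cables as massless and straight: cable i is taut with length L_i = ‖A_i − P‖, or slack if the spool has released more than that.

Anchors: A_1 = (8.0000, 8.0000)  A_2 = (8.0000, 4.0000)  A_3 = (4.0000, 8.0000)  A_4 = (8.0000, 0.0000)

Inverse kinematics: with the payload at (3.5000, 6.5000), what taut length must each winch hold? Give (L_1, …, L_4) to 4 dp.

(4.7434, 5.1478, 1.5811, 7.9057)

cable 1: Δx=4.5000, Δy=1.5000; L_1 = √(Δx²+Δy²) = 4.7434
cable 2: Δx=4.5000, Δy=-2.5000; L_2 = √(Δx²+Δy²) = 5.1478
cable 3: Δx=0.5000, Δy=1.5000; L_3 = √(Δx²+Δy²) = 1.5811
cable 4: Δx=4.5000, Δy=-6.5000; L_4 = √(Δx²+Δy²) = 7.9057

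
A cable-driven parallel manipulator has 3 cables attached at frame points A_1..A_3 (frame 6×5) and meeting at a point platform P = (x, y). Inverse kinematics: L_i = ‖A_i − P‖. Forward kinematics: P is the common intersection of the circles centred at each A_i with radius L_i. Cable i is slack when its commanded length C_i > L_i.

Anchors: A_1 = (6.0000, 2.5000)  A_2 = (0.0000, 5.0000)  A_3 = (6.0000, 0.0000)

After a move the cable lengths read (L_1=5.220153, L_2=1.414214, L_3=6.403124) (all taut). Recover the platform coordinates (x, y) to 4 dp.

(1.0000, 4.0000)

expand ‖A_i−P‖²=L_i² and subtract eq 1 (q_i ≔ ‖A_i‖²−L_i²)
q_1 = 36.0000+6.2500−27.2500 = 15.0000
eq1−eq2 → [12.0000  -5.0000]·P = -8.0000
eq1−eq3 → [0.0000  5.0000]·P = 20.0000
2×2 solve → P = (1.0000, 4.0000)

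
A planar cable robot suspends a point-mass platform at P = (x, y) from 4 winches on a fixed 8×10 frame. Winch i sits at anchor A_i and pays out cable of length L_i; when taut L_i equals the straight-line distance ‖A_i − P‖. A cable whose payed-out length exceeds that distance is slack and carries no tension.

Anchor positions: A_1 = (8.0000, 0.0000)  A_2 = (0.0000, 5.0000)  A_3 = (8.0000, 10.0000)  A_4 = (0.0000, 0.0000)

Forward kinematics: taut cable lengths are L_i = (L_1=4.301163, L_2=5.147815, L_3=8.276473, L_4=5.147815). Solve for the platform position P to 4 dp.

(4.5000, 2.5000)

expand ‖A_i−P‖²=L_i² and subtract eq 1 (k_i ≔ ‖A_i‖²−L_i²)
k_1 = 64.0000+0.0000−18.5000 = 45.5000
eq1−eq2 → [16.0000  -10.0000]·P = 47.0000
eq1−eq3 → [0.0000  -20.0000]·P = -50.0000
eq1−eq4 → [16.0000  0.0000]·P = 72.0000
2×2 solve → P = (4.5000, 2.5000)
check cable 4: ‖A_4−P‖² = 26.5000 ≈ L_4² = 26.5000 ✓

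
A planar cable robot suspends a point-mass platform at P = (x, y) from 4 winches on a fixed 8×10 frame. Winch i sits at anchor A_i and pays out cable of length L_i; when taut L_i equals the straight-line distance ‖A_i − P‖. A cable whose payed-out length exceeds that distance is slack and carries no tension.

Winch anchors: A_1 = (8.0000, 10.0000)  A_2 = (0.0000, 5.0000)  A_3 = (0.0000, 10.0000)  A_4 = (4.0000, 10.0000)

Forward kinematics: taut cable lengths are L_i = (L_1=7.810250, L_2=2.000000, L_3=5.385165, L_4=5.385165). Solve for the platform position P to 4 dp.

(2.0000, 5.0000)

each cable: (A_i−P)·(A_i−P) = L_i²; let c_i = ‖A_i‖²−L_i²
c_1 = 64.0000+100.0000−61.0000 = 103.0000
row 1: 16.0000x + 10.0000y = 82.0000  (c_2=21.0000)
row 2: 16.0000x + 0.0000y = 32.0000  (c_3=71.0000)
row 3: 8.0000x + 0.0000y = 16.0000  (c_4=87.0000)
Cramer on rows 1–2 → x = 2.0000, y = 5.0000
check cable 4: ‖A_4−P‖² = 29.0000 ≈ L_4² = 29.0000 ✓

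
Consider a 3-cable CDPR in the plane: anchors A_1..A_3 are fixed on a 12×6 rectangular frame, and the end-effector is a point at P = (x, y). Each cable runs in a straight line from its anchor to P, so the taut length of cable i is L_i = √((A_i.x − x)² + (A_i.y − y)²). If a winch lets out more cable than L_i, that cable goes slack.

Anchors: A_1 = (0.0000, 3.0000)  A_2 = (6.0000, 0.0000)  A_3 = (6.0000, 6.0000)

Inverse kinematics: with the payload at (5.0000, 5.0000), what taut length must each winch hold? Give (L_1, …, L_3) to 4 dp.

L_1: Δ = A_1−P = (-5.0000, -2.0000) → ‖Δ‖ = √29.0000 = 5.3852
L_2: Δ = A_2−P = (1.0000, -5.0000) → ‖Δ‖ = √26.0000 = 5.0990
L_3: Δ = A_3−P = (1.0000, 1.0000) → ‖Δ‖ = √2.0000 = 1.4142

(5.3852, 5.0990, 1.4142)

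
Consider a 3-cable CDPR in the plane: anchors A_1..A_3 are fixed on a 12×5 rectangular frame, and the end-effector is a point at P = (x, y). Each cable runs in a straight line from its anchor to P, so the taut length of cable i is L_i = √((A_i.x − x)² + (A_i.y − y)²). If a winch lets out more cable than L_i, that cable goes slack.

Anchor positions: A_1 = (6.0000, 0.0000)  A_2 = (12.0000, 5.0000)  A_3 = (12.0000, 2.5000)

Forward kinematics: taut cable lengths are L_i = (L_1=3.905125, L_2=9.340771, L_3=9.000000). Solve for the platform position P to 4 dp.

(3.0000, 2.5000)

circle eqns → linear via eq_j − eq_1; set q_j = A_j·A_j − L_j²
q_1 = 36.0000+0.0000−15.2500 = 20.7500
-12.0000·x − 10.0000·y = q_1−q_2 = -61.0000
-12.0000·x − 5.0000·y = q_1−q_3 = -48.5000
solve first two rows → x=3.0000, y=2.5000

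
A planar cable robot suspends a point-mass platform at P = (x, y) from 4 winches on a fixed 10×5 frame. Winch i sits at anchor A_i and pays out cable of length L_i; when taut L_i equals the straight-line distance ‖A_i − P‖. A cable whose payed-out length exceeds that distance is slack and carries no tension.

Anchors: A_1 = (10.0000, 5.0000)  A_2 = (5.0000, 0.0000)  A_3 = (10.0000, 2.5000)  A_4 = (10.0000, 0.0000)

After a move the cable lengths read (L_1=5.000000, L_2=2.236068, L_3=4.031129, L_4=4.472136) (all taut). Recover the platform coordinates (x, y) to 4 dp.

(6.0000, 2.0000)

expand ‖A_i−P‖²=L_i² and subtract eq 1 (c_i ≔ ‖A_i‖²−L_i²)
c_1 = 100.0000+25.0000−25.0000 = 100.0000
eq1−eq2 → [10.0000  10.0000]·P = 80.0000
eq1−eq3 → [0.0000  5.0000]·P = 10.0000
eq1−eq4 → [0.0000  10.0000]·P = 20.0000
2×2 solve → P = (6.0000, 2.0000)
check cable 4: ‖A_4−P‖² = 20.0000 ≈ L_4² = 20.0000 ✓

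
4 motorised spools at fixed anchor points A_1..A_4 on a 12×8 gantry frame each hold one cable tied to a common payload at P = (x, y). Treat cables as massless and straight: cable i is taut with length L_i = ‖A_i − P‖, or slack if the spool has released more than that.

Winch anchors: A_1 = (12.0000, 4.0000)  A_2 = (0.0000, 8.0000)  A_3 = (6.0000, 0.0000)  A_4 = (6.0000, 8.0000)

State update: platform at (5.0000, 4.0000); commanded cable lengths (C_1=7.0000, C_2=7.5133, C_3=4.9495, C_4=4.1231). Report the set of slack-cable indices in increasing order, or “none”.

cable 1: √((7.0000)²+(0.0000)²)=7.0000, C_1=7.0000: taut
cable 2: √((-5.0000)²+(4.0000)²)=6.4031, C_2=7.5133: slack
cable 3: √((1.0000)²+(-4.0000)²)=4.1231, C_3=4.9495: slack
cable 4: √((1.0000)²+(4.0000)²)=4.1231, C_4=4.1231: taut

2, 3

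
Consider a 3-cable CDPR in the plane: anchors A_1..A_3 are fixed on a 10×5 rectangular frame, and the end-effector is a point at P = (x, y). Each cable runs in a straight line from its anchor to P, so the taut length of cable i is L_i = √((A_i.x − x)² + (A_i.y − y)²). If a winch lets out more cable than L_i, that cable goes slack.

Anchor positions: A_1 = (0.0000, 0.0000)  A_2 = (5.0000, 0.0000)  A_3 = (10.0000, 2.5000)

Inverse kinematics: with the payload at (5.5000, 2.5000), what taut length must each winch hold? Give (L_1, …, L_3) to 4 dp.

(6.0415, 2.5495, 4.5000)

L_1: Δ = A_1−P = (-5.5000, -2.5000) → ‖Δ‖ = √36.5000 = 6.0415
L_2: Δ = A_2−P = (-0.5000, -2.5000) → ‖Δ‖ = √6.5000 = 2.5495
L_3: Δ = A_3−P = (4.5000, 0.0000) → ‖Δ‖ = √20.2500 = 4.5000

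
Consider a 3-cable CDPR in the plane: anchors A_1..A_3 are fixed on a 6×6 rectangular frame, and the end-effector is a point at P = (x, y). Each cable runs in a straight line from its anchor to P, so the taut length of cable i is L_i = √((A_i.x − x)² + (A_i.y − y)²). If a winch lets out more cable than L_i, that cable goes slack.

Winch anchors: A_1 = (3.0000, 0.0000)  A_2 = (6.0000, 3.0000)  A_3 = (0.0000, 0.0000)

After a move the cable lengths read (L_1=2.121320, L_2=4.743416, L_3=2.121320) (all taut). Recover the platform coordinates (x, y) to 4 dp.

(1.5000, 1.5000)

each cable: (A_i−P)·(A_i−P) = L_i²; let c_i = ‖A_i‖²−L_i²
c_1 = 9.0000+0.0000−4.5000 = 4.5000
row 1: -6.0000x − 6.0000y = -18.0000  (c_2=22.5000)
row 2: 6.0000x + 0.0000y = 9.0000  (c_3=-4.5000)
Cramer on rows 1–2 → x = 1.5000, y = 1.5000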